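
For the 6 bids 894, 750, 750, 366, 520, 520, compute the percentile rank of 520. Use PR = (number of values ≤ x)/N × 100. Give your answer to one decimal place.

N = 6.
Strictly below 520: 1. Equal to 520: 2.
PR = 3/6 × 100 = 50.0

50.0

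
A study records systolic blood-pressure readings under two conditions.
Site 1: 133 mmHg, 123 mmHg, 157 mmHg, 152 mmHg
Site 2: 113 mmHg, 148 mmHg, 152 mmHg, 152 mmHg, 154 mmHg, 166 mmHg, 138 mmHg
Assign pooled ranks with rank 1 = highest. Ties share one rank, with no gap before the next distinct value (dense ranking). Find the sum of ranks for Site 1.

Sorted (descending): 166, 157, 154, 152, 152, 152, 148, 138, 133, 123, 113
The 3 values of 152 share dense rank 4.
Remaining distinct values take the next consecutive integers.
Site 1 values → pooled ranks: 133→7, 123→8, 157→2, 152→4
Rank sum = 7 + 8 + 2 + 4 = 21

21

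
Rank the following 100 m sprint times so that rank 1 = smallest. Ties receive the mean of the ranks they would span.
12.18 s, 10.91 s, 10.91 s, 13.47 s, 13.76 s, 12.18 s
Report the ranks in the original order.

3.5, 1.5, 1.5, 5, 6, 3.5

Sorted (ascending): 10.91, 10.91, 12.18, 12.18, 13.47, 13.76
The 2 values of 10.91 occupy positions 1–2 → average rank (1+2)/2 = 1.5.
The 2 values of 12.18 occupy positions 3–4 → average rank (3+4)/2 = 3.5.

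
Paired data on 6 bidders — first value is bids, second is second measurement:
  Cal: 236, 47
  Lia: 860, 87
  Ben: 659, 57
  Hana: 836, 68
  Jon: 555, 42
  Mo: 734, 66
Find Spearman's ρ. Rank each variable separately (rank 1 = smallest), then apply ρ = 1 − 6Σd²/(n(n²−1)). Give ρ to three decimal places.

0.943

Ranks of variable 1: 1, 6, 3, 5, 2, 4
Ranks of variable 2: 2, 6, 3, 5, 1, 4
d = r₁ − r₂: -1, 0, 0, 0, 1, 0
d²: 1, 0, 0, 0, 1, 0; Σd² = 2
ρ = 1 − 6·2/(6·35) = 1 − 12/210 = 0.943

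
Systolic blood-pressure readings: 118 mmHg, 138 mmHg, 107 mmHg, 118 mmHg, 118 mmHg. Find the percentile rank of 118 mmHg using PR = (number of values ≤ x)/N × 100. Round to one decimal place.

80.0

N = 5.
Strictly below 118: 1. Equal to 118: 3.
PR = 4/5 × 100 = 80.0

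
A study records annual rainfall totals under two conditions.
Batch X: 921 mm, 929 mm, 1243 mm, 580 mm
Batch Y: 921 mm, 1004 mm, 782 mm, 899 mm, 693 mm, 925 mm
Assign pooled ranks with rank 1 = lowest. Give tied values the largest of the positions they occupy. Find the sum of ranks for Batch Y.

Sorted (ascending): 580, 693, 782, 899, 921, 921, 925, 929, 1004, 1243
The 2 values of 921 occupy positions 5–6 → each gets rank 6.
Batch Y values → pooled ranks: 921→6, 1004→9, 782→3, 899→4, 693→2, 925→7
Rank sum = 6 + 9 + 3 + 4 + 2 + 7 = 31

31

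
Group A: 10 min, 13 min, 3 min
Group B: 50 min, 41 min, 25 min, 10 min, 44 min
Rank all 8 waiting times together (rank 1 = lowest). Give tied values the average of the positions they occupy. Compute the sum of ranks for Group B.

28.5

Sorted (ascending): 3, 10, 10, 13, 25, 41, 44, 50
The 2 values of 10 occupy positions 2–3 → average rank (2+3)/2 = 2.5.
Group B values → pooled ranks: 50→8, 41→6, 25→5, 10→2.5, 44→7
Rank sum = 8 + 6 + 5 + 2.5 + 7 = 28.5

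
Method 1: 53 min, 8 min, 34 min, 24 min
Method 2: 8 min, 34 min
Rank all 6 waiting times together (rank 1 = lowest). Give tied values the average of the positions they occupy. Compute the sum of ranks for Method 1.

15

Sorted (ascending): 8, 8, 24, 34, 34, 53
The 2 values of 8 occupy positions 1–2 → average rank (1+2)/2 = 1.5.
The 2 values of 34 occupy positions 4–5 → average rank (4+5)/2 = 4.5.
Method 1 values → pooled ranks: 53→6, 8→1.5, 34→4.5, 24→3
Rank sum = 6 + 1.5 + 4.5 + 3 = 15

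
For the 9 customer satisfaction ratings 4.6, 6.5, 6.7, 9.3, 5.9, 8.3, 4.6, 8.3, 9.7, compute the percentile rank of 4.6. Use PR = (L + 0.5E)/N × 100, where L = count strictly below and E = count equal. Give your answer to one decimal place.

N = 9.
Strictly below 4.6: 0. Equal to 4.6: 2.
PR = (0 + 0.5·2)/9 × 100 = 11.1

11.1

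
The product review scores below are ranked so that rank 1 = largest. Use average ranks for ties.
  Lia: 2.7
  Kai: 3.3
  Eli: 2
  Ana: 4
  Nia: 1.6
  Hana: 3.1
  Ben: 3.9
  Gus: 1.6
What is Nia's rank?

Sorted (descending): 4, 3.9, 3.3, 3.1, 2.7, 2, 1.6, 1.6
The 2 values of 1.6 occupy positions 7–8 → average rank (7+8)/2 = 7.5.
Nia has value 1.6 → rank 7.5.

7.5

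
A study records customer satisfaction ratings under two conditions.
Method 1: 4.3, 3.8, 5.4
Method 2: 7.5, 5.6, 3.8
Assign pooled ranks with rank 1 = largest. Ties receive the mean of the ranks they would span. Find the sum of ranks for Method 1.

Sorted (descending): 7.5, 5.6, 5.4, 4.3, 3.8, 3.8
The 2 values of 3.8 occupy positions 5–6 → average rank (5+6)/2 = 5.5.
Method 1 values → pooled ranks: 4.3→4, 3.8→5.5, 5.4→3
Rank sum = 4 + 5.5 + 3 = 12.5

12.5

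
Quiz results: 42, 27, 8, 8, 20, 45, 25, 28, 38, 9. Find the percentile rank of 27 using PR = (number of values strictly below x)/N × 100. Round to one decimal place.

50.0

N = 10.
Strictly below 27: 5. Equal to 27: 1.
PR = 5/10 × 100 = 50.0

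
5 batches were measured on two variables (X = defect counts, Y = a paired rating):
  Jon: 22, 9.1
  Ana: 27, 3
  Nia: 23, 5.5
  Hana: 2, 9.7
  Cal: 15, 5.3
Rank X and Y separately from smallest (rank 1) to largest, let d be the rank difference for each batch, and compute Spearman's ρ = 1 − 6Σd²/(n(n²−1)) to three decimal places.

Ranks of variable 1: 3, 5, 4, 1, 2
Ranks of variable 2: 4, 1, 3, 5, 2
d = r₁ − r₂: -1, 4, 1, -4, 0
d²: 1, 16, 1, 16, 0; Σd² = 34
ρ = 1 − 6·34/(5·24) = 1 − 204/120 = -0.700

-0.700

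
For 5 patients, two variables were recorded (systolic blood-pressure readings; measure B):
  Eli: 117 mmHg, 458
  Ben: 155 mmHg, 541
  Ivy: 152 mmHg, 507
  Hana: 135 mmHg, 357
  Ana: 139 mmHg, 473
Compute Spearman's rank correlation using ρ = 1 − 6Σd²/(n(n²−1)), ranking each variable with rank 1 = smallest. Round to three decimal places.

Ranks of variable 1: 1, 5, 4, 2, 3
Ranks of variable 2: 2, 5, 4, 1, 3
d = r₁ − r₂: -1, 0, 0, 1, 0
d²: 1, 0, 0, 1, 0; Σd² = 2
ρ = 1 − 6·2/(5·24) = 1 − 12/120 = 0.900

0.900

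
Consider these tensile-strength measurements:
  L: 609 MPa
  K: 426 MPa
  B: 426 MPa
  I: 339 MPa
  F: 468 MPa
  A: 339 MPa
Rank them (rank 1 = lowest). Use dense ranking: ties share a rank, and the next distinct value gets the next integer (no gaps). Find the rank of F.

Sorted (ascending): 339, 339, 426, 426, 468, 609
The 2 values of 339 share dense rank 1.
The 2 values of 426 share dense rank 2.
Remaining distinct values take the next consecutive integers.
F has value 468 MPa → rank 3.

3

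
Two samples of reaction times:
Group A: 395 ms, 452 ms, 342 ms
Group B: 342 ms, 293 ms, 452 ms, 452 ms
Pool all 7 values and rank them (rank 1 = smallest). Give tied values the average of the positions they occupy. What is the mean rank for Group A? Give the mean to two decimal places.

Sorted (ascending): 293, 342, 342, 395, 452, 452, 452
The 2 values of 342 occupy positions 2–3 → average rank (2+3)/2 = 2.5.
The 3 values of 452 occupy positions 5–7 → average rank 6.
Group A values → pooled ranks: 395→4, 452→6, 342→2.5
Mean rank = (4 + 6 + 2.5) / 3 = 4.17

4.17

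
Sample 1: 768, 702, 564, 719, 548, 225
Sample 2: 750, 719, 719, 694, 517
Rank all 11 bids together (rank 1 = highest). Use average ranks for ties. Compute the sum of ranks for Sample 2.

Sorted (descending): 768, 750, 719, 719, 719, 702, 694, 564, 548, 517, 225
The 3 values of 719 occupy positions 3–5 → average rank 4.
Sample 2 values → pooled ranks: 750→2, 719→4, 719→4, 694→7, 517→10
Rank sum = 2 + 4 + 4 + 7 + 10 = 27

27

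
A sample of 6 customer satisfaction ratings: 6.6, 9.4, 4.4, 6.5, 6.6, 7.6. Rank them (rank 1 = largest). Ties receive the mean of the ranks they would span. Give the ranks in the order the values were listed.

Sorted (descending): 9.4, 7.6, 6.6, 6.6, 6.5, 4.4
The 2 values of 6.6 occupy positions 3–4 → average rank (3+4)/2 = 3.5.

3.5, 1, 6, 5, 3.5, 2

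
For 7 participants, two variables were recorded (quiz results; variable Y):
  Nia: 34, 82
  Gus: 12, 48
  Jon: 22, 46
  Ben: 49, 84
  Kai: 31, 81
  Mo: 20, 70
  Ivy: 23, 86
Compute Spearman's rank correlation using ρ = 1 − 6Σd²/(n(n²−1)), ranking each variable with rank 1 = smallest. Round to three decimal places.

Ranks of variable 1: 6, 1, 3, 7, 5, 2, 4
Ranks of variable 2: 5, 2, 1, 6, 4, 3, 7
d = r₁ − r₂: 1, -1, 2, 1, 1, -1, -3
d²: 1, 1, 4, 1, 1, 1, 9; Σd² = 18
ρ = 1 − 6·18/(7·48) = 1 − 108/336 = 0.679

0.679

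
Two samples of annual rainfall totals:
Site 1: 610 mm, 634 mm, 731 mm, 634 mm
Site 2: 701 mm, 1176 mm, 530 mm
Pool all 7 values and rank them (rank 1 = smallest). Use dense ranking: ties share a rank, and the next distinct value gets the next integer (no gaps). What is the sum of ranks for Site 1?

Sorted (ascending): 530, 610, 634, 634, 701, 731, 1176
The 2 values of 634 share dense rank 3.
Remaining distinct values take the next consecutive integers.
Site 1 values → pooled ranks: 610→2, 634→3, 731→5, 634→3
Rank sum = 2 + 3 + 5 + 3 = 13

13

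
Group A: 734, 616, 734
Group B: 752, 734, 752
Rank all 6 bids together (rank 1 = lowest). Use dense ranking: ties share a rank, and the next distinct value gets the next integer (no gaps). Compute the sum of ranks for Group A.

Sorted (ascending): 616, 734, 734, 734, 752, 752
The 3 values of 734 share dense rank 2.
The 2 values of 752 share dense rank 3.
Remaining distinct values take the next consecutive integers.
Group A values → pooled ranks: 734→2, 616→1, 734→2
Rank sum = 2 + 1 + 2 = 5

5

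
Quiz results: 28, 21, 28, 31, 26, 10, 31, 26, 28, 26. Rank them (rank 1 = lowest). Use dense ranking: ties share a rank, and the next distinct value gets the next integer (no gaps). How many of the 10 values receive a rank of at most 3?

5

Sorted (ascending): 10, 21, 26, 26, 26, 28, 28, 28, 31, 31
The 3 values of 26 share dense rank 3.
The 3 values of 28 share dense rank 4.
The 2 values of 31 share dense rank 5.
Remaining distinct values take the next consecutive integers.
Ranks ≤ 3: {1, 2, 3, 3, 3} → 5 values.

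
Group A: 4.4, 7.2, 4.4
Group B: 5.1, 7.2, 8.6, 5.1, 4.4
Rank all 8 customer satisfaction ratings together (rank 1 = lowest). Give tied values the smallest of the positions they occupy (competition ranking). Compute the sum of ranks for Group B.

23

Sorted (ascending): 4.4, 4.4, 4.4, 5.1, 5.1, 7.2, 7.2, 8.6
The 3 values of 4.4 occupy positions 1–3 → each gets rank 1.
The 2 values of 5.1 occupy positions 4–5 → each gets rank 4.
The 2 values of 7.2 occupy positions 6–7 → each gets rank 6.
Group B values → pooled ranks: 5.1→4, 7.2→6, 8.6→8, 5.1→4, 4.4→1
Rank sum = 4 + 6 + 8 + 4 + 1 = 23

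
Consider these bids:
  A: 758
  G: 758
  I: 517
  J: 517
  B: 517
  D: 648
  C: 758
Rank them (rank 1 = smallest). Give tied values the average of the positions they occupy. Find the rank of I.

Sorted (ascending): 517, 517, 517, 648, 758, 758, 758
The 3 values of 517 occupy positions 1–3 → average rank 2.
The 3 values of 758 occupy positions 5–7 → average rank 6.
I has value 517 → rank 2.

2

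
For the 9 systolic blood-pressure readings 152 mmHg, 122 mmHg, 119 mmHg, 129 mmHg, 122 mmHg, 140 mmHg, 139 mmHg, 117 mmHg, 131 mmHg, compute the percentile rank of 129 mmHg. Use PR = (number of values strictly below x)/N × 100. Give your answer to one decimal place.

44.4

N = 9.
Strictly below 129: 4. Equal to 129: 1.
PR = 4/9 × 100 = 44.4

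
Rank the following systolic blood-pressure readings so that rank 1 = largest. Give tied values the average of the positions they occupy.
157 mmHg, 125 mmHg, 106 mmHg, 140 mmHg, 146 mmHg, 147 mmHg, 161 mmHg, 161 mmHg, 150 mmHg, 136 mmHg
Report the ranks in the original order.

Sorted (descending): 161, 161, 157, 150, 147, 146, 140, 136, 125, 106
The 2 values of 161 occupy positions 1–2 → average rank (1+2)/2 = 1.5.

3, 9, 10, 7, 6, 5, 1.5, 1.5, 4, 8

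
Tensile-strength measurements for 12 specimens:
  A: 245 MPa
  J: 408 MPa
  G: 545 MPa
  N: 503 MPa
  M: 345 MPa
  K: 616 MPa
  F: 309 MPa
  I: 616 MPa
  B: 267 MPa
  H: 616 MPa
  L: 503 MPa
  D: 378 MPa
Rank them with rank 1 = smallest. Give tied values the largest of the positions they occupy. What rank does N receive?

Sorted (ascending): 245, 267, 309, 345, 378, 408, 503, 503, 545, 616, 616, 616
The 2 values of 503 occupy positions 7–8 → each gets rank 8.
The 3 values of 616 occupy positions 10–12 → each gets rank 12.
N has value 503 MPa → rank 8.

8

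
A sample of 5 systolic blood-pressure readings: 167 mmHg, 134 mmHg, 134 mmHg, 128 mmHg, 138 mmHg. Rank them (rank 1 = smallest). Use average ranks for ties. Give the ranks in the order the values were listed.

5, 2.5, 2.5, 1, 4

Sorted (ascending): 128, 134, 134, 138, 167
The 2 values of 134 occupy positions 2–3 → average rank (2+3)/2 = 2.5.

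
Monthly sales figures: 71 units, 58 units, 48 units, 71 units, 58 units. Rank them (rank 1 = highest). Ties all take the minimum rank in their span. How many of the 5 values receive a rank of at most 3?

4

Sorted (descending): 71, 71, 58, 58, 48
The 2 values of 71 occupy positions 1–2 → each gets rank 1.
The 2 values of 58 occupy positions 3–4 → each gets rank 3.
Ranks ≤ 3: {1, 1, 3, 3} → 4 values.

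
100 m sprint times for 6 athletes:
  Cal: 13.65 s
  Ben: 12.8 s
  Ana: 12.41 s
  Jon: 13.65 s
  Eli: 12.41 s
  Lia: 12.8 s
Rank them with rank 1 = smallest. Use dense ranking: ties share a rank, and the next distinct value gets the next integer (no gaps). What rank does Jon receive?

Sorted (ascending): 12.41, 12.41, 12.8, 12.8, 13.65, 13.65
The 2 values of 12.41 share dense rank 1.
The 2 values of 12.8 share dense rank 2.
The 2 values of 13.65 share dense rank 3.
Jon has value 13.65 s → rank 3.

3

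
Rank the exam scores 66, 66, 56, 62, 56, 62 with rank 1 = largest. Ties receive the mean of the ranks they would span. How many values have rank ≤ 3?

Sorted (descending): 66, 66, 62, 62, 56, 56
The 2 values of 66 occupy positions 1–2 → average rank (1+2)/2 = 1.5.
The 2 values of 62 occupy positions 3–4 → average rank (3+4)/2 = 3.5.
The 2 values of 56 occupy positions 5–6 → average rank (5+6)/2 = 5.5.
Ranks ≤ 3: {1.5, 1.5} → 2 values.

2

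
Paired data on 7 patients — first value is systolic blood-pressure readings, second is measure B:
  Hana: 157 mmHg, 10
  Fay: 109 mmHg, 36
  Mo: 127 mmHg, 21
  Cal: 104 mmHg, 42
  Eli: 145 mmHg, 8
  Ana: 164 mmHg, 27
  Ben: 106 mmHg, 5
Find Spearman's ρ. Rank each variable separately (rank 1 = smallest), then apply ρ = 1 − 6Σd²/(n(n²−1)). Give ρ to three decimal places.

Ranks of variable 1: 6, 3, 4, 1, 5, 7, 2
Ranks of variable 2: 3, 6, 4, 7, 2, 5, 1
d = r₁ − r₂: 3, -3, 0, -6, 3, 2, 1
d²: 9, 9, 0, 36, 9, 4, 1; Σd² = 68
ρ = 1 − 6·68/(7·48) = 1 − 408/336 = -0.214

-0.214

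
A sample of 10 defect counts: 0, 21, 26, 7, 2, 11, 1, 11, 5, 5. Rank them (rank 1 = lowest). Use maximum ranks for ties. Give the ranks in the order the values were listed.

1, 9, 10, 6, 3, 8, 2, 8, 5, 5

Sorted (ascending): 0, 1, 2, 5, 5, 7, 11, 11, 21, 26
The 2 values of 5 occupy positions 4–5 → each gets rank 5.
The 2 values of 11 occupy positions 7–8 → each gets rank 8.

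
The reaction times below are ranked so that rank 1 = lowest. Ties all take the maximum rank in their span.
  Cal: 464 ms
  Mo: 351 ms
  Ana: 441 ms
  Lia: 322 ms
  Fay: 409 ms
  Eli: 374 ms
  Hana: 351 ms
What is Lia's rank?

1

Sorted (ascending): 322, 351, 351, 374, 409, 441, 464
The 2 values of 351 occupy positions 2–3 → each gets rank 3.
Lia has value 322 ms → rank 1.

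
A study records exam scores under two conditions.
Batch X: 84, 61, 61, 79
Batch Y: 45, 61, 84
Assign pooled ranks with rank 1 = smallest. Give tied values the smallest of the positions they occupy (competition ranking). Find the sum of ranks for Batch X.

Sorted (ascending): 45, 61, 61, 61, 79, 84, 84
The 3 values of 61 occupy positions 2–4 → each gets rank 2.
The 2 values of 84 occupy positions 6–7 → each gets rank 6.
Batch X values → pooled ranks: 84→6, 61→2, 61→2, 79→5
Rank sum = 6 + 2 + 2 + 5 = 15

15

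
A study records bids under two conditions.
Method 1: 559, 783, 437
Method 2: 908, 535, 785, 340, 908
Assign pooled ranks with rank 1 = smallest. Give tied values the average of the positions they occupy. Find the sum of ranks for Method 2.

25

Sorted (ascending): 340, 437, 535, 559, 783, 785, 908, 908
The 2 values of 908 occupy positions 7–8 → average rank (7+8)/2 = 7.5.
Method 2 values → pooled ranks: 908→7.5, 535→3, 785→6, 340→1, 908→7.5
Rank sum = 7.5 + 3 + 6 + 1 + 7.5 = 25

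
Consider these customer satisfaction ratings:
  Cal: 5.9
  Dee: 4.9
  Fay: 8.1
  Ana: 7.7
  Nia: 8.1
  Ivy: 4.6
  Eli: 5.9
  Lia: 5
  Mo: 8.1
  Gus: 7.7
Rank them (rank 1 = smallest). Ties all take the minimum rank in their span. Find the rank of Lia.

Sorted (ascending): 4.6, 4.9, 5, 5.9, 5.9, 7.7, 7.7, 8.1, 8.1, 8.1
The 2 values of 5.9 occupy positions 4–5 → each gets rank 4.
The 2 values of 7.7 occupy positions 6–7 → each gets rank 6.
The 3 values of 8.1 occupy positions 8–10 → each gets rank 8.
Lia has value 5 → rank 3.

3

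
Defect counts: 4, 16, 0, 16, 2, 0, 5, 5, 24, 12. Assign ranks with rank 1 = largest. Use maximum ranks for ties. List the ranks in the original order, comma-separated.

7, 3, 10, 3, 8, 10, 6, 6, 1, 4

Sorted (descending): 24, 16, 16, 12, 5, 5, 4, 2, 0, 0
The 2 values of 16 occupy positions 2–3 → each gets rank 3.
The 2 values of 5 occupy positions 5–6 → each gets rank 6.
The 2 values of 0 occupy positions 9–10 → each gets rank 10.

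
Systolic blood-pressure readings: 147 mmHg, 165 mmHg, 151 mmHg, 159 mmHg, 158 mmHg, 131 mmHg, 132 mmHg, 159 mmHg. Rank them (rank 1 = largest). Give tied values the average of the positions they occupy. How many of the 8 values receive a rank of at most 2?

Sorted (descending): 165, 159, 159, 158, 151, 147, 132, 131
The 2 values of 159 occupy positions 2–3 → average rank (2+3)/2 = 2.5.
Ranks ≤ 2: {1} → 1 value.

1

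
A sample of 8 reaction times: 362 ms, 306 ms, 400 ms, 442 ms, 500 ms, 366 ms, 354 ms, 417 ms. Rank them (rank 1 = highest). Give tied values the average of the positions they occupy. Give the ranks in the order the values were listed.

6, 8, 4, 2, 1, 5, 7, 3

Sorted (descending): 500, 442, 417, 400, 366, 362, 354, 306
No ties — each value takes its position as its rank.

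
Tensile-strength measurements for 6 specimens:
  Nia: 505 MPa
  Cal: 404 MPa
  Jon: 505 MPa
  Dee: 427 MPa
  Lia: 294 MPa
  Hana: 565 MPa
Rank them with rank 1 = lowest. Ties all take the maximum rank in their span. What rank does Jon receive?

5

Sorted (ascending): 294, 404, 427, 505, 505, 565
The 2 values of 505 occupy positions 4–5 → each gets rank 5.
Jon has value 505 MPa → rank 5.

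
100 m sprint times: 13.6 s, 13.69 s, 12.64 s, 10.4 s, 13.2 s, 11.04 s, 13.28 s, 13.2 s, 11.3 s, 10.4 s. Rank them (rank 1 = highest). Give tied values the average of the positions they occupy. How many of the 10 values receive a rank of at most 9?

8

Sorted (descending): 13.69, 13.6, 13.28, 13.2, 13.2, 12.64, 11.3, 11.04, 10.4, 10.4
The 2 values of 13.2 occupy positions 4–5 → average rank (4+5)/2 = 4.5.
The 2 values of 10.4 occupy positions 9–10 → average rank (9+10)/2 = 9.5.
Ranks ≤ 9: {1, 2, 3, 4.5, 4.5, 6, 7, 8} → 8 values.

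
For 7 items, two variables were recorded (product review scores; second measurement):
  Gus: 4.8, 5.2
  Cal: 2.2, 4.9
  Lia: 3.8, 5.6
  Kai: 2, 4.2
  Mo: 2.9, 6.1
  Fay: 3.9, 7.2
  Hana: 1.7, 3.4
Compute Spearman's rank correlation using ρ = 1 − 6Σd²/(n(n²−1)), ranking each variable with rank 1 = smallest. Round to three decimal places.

0.750

Ranks of variable 1: 7, 3, 5, 2, 4, 6, 1
Ranks of variable 2: 4, 3, 5, 2, 6, 7, 1
d = r₁ − r₂: 3, 0, 0, 0, -2, -1, 0
d²: 9, 0, 0, 0, 4, 1, 0; Σd² = 14
ρ = 1 − 6·14/(7·48) = 1 − 84/336 = 0.750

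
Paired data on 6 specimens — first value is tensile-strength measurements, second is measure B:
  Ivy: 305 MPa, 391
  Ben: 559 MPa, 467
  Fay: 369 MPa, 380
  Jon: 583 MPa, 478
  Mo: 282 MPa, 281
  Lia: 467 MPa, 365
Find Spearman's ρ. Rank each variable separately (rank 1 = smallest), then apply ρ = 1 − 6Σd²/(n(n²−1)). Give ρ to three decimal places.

Ranks of variable 1: 2, 5, 3, 6, 1, 4
Ranks of variable 2: 4, 5, 3, 6, 1, 2
d = r₁ − r₂: -2, 0, 0, 0, 0, 2
d²: 4, 0, 0, 0, 0, 4; Σd² = 8
ρ = 1 − 6·8/(6·35) = 1 − 48/210 = 0.771

0.771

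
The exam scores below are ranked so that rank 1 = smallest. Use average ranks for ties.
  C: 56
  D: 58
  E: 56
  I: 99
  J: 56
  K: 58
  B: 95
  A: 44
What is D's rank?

5.5

Sorted (ascending): 44, 56, 56, 56, 58, 58, 95, 99
The 3 values of 56 occupy positions 2–4 → average rank 3.
The 2 values of 58 occupy positions 5–6 → average rank (5+6)/2 = 5.5.
D has value 58 → rank 5.5.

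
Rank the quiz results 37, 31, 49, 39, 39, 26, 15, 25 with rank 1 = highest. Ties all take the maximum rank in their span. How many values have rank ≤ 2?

Sorted (descending): 49, 39, 39, 37, 31, 26, 25, 15
The 2 values of 39 occupy positions 2–3 → each gets rank 3.
Ranks ≤ 2: {1} → 1 value.

1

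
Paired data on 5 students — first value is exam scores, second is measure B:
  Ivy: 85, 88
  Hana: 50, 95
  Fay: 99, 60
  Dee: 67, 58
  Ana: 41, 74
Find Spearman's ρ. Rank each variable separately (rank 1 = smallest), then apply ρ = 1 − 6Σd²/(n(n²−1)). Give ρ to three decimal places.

-0.300

Ranks of variable 1: 4, 2, 5, 3, 1
Ranks of variable 2: 4, 5, 2, 1, 3
d = r₁ − r₂: 0, -3, 3, 2, -2
d²: 0, 9, 9, 4, 4; Σd² = 26
ρ = 1 − 6·26/(5·24) = 1 − 156/120 = -0.300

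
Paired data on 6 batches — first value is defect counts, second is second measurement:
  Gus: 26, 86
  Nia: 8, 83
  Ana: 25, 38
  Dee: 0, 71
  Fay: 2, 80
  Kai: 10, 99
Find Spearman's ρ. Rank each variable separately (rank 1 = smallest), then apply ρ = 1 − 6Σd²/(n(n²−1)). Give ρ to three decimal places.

Ranks of variable 1: 6, 3, 5, 1, 2, 4
Ranks of variable 2: 5, 4, 1, 2, 3, 6
d = r₁ − r₂: 1, -1, 4, -1, -1, -2
d²: 1, 1, 16, 1, 1, 4; Σd² = 24
ρ = 1 − 6·24/(6·35) = 1 − 144/210 = 0.314

0.314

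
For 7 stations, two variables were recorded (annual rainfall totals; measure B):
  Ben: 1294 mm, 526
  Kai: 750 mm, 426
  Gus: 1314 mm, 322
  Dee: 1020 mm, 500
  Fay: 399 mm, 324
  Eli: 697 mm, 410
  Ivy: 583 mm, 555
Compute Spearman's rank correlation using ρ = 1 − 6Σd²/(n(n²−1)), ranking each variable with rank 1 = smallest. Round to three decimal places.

-0.107

Ranks of variable 1: 6, 4, 7, 5, 1, 3, 2
Ranks of variable 2: 6, 4, 1, 5, 2, 3, 7
d = r₁ − r₂: 0, 0, 6, 0, -1, 0, -5
d²: 0, 0, 36, 0, 1, 0, 25; Σd² = 62
ρ = 1 − 6·62/(7·48) = 1 − 372/336 = -0.107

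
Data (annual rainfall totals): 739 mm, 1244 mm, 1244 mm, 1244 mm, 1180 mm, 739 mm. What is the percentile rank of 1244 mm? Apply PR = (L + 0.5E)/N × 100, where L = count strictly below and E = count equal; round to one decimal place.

75.0

N = 6.
Strictly below 1244: 3. Equal to 1244: 3.
PR = (3 + 0.5·3)/6 × 100 = 75.0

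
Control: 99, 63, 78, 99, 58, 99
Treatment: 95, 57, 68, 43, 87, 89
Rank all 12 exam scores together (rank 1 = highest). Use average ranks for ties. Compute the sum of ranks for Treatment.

46

Sorted (descending): 99, 99, 99, 95, 89, 87, 78, 68, 63, 58, 57, 43
The 3 values of 99 occupy positions 1–3 → average rank 2.
Treatment values → pooled ranks: 95→4, 57→11, 68→8, 43→12, 87→6, 89→5
Rank sum = 4 + 11 + 8 + 12 + 6 + 5 = 46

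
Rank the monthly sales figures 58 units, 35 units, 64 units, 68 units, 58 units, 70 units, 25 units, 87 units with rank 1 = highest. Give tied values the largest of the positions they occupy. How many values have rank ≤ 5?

4

Sorted (descending): 87, 70, 68, 64, 58, 58, 35, 25
The 2 values of 58 occupy positions 5–6 → each gets rank 6.
Ranks ≤ 5: {1, 2, 3, 4} → 4 values.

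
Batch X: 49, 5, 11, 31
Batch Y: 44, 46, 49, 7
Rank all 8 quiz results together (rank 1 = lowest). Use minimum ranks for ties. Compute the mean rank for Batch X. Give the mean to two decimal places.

Sorted (ascending): 5, 7, 11, 31, 44, 46, 49, 49
The 2 values of 49 occupy positions 7–8 → each gets rank 7.
Batch X values → pooled ranks: 49→7, 5→1, 11→3, 31→4
Mean rank = (7 + 1 + 3 + 4) / 4 = 3.75

3.75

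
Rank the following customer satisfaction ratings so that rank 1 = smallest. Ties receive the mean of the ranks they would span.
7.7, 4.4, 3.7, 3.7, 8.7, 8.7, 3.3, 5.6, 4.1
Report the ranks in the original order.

Sorted (ascending): 3.3, 3.7, 3.7, 4.1, 4.4, 5.6, 7.7, 8.7, 8.7
The 2 values of 3.7 occupy positions 2–3 → average rank (2+3)/2 = 2.5.
The 2 values of 8.7 occupy positions 8–9 → average rank (8+9)/2 = 8.5.

7, 5, 2.5, 2.5, 8.5, 8.5, 1, 6, 4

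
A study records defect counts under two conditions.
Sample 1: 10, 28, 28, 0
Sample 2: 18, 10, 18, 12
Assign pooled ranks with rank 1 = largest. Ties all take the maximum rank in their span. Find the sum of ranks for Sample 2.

Sorted (descending): 28, 28, 18, 18, 12, 10, 10, 0
The 2 values of 28 occupy positions 1–2 → each gets rank 2.
The 2 values of 18 occupy positions 3–4 → each gets rank 4.
The 2 values of 10 occupy positions 6–7 → each gets rank 7.
Sample 2 values → pooled ranks: 18→4, 10→7, 18→4, 12→5
Rank sum = 4 + 7 + 4 + 5 = 20

20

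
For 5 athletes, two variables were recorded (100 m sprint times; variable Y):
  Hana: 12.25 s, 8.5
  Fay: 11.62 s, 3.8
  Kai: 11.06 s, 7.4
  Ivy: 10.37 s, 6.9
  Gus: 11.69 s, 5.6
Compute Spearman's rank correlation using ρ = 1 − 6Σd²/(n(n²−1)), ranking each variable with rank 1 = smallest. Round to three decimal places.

Ranks of variable 1: 5, 3, 2, 1, 4
Ranks of variable 2: 5, 1, 4, 3, 2
d = r₁ − r₂: 0, 2, -2, -2, 2
d²: 0, 4, 4, 4, 4; Σd² = 16
ρ = 1 − 6·16/(5·24) = 1 − 96/120 = 0.200

0.200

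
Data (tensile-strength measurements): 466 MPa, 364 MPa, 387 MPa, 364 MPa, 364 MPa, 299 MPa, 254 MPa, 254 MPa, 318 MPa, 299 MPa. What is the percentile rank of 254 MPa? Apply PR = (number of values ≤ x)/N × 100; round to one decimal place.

N = 10.
Strictly below 254: 0. Equal to 254: 2.
PR = 2/10 × 100 = 20.0

20.0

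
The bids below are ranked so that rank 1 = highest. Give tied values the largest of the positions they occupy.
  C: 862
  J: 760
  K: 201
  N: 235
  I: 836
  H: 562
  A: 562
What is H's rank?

Sorted (descending): 862, 836, 760, 562, 562, 235, 201
The 2 values of 562 occupy positions 4–5 → each gets rank 5.
H has value 562 → rank 5.

5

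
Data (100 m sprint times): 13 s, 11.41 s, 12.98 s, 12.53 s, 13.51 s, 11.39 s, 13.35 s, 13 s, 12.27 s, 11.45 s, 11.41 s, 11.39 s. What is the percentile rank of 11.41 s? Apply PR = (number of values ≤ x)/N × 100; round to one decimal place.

N = 12.
Strictly below 11.41: 2. Equal to 11.41: 2.
PR = 4/12 × 100 = 33.3

33.3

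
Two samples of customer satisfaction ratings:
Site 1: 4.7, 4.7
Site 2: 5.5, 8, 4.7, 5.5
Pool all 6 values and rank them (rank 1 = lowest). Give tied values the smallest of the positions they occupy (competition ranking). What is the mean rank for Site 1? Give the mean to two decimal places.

Sorted (ascending): 4.7, 4.7, 4.7, 5.5, 5.5, 8
The 3 values of 4.7 occupy positions 1–3 → each gets rank 1.
The 2 values of 5.5 occupy positions 4–5 → each gets rank 4.
Site 1 values → pooled ranks: 4.7→1, 4.7→1
Mean rank = (1 + 1) / 2 = 1.00

1.00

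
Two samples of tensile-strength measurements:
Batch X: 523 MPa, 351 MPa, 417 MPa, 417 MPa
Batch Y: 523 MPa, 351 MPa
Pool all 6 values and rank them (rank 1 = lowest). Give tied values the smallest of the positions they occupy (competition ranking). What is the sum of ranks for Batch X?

12

Sorted (ascending): 351, 351, 417, 417, 523, 523
The 2 values of 351 occupy positions 1–2 → each gets rank 1.
The 2 values of 417 occupy positions 3–4 → each gets rank 3.
The 2 values of 523 occupy positions 5–6 → each gets rank 5.
Batch X values → pooled ranks: 523→5, 351→1, 417→3, 417→3
Rank sum = 5 + 1 + 3 + 3 = 12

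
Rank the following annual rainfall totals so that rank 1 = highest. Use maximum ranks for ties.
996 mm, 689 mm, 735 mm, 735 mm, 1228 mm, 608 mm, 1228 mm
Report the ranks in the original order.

Sorted (descending): 1228, 1228, 996, 735, 735, 689, 608
The 2 values of 1228 occupy positions 1–2 → each gets rank 2.
The 2 values of 735 occupy positions 4–5 → each gets rank 5.

3, 6, 5, 5, 2, 7, 2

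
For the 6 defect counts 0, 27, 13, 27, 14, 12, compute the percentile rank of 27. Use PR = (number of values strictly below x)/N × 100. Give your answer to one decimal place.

N = 6.
Strictly below 27: 4. Equal to 27: 2.
PR = 4/6 × 100 = 66.7

66.7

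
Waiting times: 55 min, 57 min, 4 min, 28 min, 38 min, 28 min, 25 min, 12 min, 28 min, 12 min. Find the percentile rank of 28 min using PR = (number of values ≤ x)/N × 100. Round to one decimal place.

70.0

N = 10.
Strictly below 28: 4. Equal to 28: 3.
PR = 7/10 × 100 = 70.0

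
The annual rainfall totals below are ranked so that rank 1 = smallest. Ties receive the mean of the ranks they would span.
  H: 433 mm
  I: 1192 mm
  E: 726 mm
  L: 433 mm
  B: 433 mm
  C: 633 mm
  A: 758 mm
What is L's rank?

2

Sorted (ascending): 433, 433, 433, 633, 726, 758, 1192
The 3 values of 433 occupy positions 1–3 → average rank 2.
L has value 433 mm → rank 2.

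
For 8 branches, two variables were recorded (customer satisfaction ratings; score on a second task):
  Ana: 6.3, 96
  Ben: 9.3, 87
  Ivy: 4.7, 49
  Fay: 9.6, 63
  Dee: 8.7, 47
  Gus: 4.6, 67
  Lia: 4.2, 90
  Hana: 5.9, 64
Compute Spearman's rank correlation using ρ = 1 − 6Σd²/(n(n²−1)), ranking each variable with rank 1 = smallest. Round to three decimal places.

Ranks of variable 1: 5, 7, 3, 8, 6, 2, 1, 4
Ranks of variable 2: 8, 6, 2, 3, 1, 5, 7, 4
d = r₁ − r₂: -3, 1, 1, 5, 5, -3, -6, 0
d²: 9, 1, 1, 25, 25, 9, 36, 0; Σd² = 106
ρ = 1 − 6·106/(8·63) = 1 − 636/504 = -0.262

-0.262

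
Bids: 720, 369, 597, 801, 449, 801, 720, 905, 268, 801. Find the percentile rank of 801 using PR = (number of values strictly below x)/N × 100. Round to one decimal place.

N = 10.
Strictly below 801: 6. Equal to 801: 3.
PR = 6/10 × 100 = 60.0

60.0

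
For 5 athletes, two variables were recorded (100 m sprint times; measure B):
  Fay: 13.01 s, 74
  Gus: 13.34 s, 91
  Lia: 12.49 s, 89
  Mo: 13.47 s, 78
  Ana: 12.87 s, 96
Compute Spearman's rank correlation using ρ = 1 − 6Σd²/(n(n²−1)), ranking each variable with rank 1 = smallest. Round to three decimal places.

-0.300

Ranks of variable 1: 3, 4, 1, 5, 2
Ranks of variable 2: 1, 4, 3, 2, 5
d = r₁ − r₂: 2, 0, -2, 3, -3
d²: 4, 0, 4, 9, 9; Σd² = 26
ρ = 1 − 6·26/(5·24) = 1 − 156/120 = -0.300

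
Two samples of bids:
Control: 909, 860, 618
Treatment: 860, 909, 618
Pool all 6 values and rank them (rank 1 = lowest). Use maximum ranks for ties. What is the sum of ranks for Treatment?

Sorted (ascending): 618, 618, 860, 860, 909, 909
The 2 values of 618 occupy positions 1–2 → each gets rank 2.
The 2 values of 860 occupy positions 3–4 → each gets rank 4.
The 2 values of 909 occupy positions 5–6 → each gets rank 6.
Treatment values → pooled ranks: 860→4, 909→6, 618→2
Rank sum = 4 + 6 + 2 = 12

12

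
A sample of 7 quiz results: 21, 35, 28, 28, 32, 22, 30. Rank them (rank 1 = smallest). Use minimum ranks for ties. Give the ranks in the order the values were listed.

Sorted (ascending): 21, 22, 28, 28, 30, 32, 35
The 2 values of 28 occupy positions 3–4 → each gets rank 3.

1, 7, 3, 3, 6, 2, 5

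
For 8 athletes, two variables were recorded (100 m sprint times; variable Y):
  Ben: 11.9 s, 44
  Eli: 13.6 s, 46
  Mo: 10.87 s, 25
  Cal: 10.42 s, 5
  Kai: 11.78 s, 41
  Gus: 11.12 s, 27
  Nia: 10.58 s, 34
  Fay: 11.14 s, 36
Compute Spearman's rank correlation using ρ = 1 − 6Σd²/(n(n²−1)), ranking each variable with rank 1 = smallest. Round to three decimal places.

Ranks of variable 1: 7, 8, 3, 1, 6, 4, 2, 5
Ranks of variable 2: 7, 8, 2, 1, 6, 3, 4, 5
d = r₁ − r₂: 0, 0, 1, 0, 0, 1, -2, 0
d²: 0, 0, 1, 0, 0, 1, 4, 0; Σd² = 6
ρ = 1 − 6·6/(8·63) = 1 − 36/504 = 0.929

0.929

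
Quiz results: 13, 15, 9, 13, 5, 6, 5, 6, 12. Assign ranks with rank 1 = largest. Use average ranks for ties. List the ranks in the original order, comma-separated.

Sorted (descending): 15, 13, 13, 12, 9, 6, 6, 5, 5
The 2 values of 13 occupy positions 2–3 → average rank (2+3)/2 = 2.5.
The 2 values of 6 occupy positions 6–7 → average rank (6+7)/2 = 6.5.
The 2 values of 5 occupy positions 8–9 → average rank (8+9)/2 = 8.5.

2.5, 1, 5, 2.5, 8.5, 6.5, 8.5, 6.5, 4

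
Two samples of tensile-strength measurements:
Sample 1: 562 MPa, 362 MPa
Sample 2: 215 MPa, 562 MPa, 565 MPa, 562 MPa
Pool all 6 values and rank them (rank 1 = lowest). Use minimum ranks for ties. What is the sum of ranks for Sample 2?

13

Sorted (ascending): 215, 362, 562, 562, 562, 565
The 3 values of 562 occupy positions 3–5 → each gets rank 3.
Sample 2 values → pooled ranks: 215→1, 562→3, 565→6, 562→3
Rank sum = 1 + 3 + 6 + 3 = 13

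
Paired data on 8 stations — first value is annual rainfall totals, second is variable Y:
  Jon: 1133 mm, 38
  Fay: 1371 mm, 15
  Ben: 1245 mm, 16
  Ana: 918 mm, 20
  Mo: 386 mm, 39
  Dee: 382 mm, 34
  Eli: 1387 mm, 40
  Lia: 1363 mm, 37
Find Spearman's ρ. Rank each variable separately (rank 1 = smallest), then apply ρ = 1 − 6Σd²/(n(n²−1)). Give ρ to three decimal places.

Ranks of variable 1: 4, 7, 5, 3, 2, 1, 8, 6
Ranks of variable 2: 6, 1, 2, 3, 7, 4, 8, 5
d = r₁ − r₂: -2, 6, 3, 0, -5, -3, 0, 1
d²: 4, 36, 9, 0, 25, 9, 0, 1; Σd² = 84
ρ = 1 − 6·84/(8·63) = 1 − 504/504 = 0.000

0.000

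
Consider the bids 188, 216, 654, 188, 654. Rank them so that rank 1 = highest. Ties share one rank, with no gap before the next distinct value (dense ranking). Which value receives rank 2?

Sorted (descending): 654, 654, 216, 188, 188
The 2 values of 654 share dense rank 1.
The 2 values of 188 share dense rank 3.
Remaining distinct values take the next consecutive integers.
Rank 2 → value 216.

216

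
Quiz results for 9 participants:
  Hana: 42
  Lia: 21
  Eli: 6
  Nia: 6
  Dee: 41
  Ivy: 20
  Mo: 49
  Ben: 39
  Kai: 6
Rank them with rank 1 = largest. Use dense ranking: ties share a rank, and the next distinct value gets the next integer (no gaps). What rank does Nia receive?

Sorted (descending): 49, 42, 41, 39, 21, 20, 6, 6, 6
The 3 values of 6 share dense rank 7.
Remaining distinct values take the next consecutive integers.
Nia has value 6 → rank 7.

7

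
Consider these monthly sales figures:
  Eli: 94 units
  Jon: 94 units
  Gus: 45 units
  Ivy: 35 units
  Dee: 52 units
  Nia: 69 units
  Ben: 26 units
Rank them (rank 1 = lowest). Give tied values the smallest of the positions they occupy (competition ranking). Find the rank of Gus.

3

Sorted (ascending): 26, 35, 45, 52, 69, 94, 94
The 2 values of 94 occupy positions 6–7 → each gets rank 6.
Gus has value 45 units → rank 3.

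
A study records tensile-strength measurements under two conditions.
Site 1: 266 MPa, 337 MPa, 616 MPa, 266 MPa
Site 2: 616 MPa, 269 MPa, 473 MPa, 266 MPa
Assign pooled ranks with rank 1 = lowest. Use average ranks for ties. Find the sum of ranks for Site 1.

16.5

Sorted (ascending): 266, 266, 266, 269, 337, 473, 616, 616
The 3 values of 266 occupy positions 1–3 → average rank 2.
The 2 values of 616 occupy positions 7–8 → average rank (7+8)/2 = 7.5.
Site 1 values → pooled ranks: 266→2, 337→5, 616→7.5, 266→2
Rank sum = 2 + 5 + 7.5 + 2 = 16.5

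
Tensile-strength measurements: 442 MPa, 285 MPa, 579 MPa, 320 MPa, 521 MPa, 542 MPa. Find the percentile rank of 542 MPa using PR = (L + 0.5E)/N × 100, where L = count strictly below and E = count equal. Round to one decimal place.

N = 6.
Strictly below 542: 4. Equal to 542: 1.
PR = (4 + 0.5·1)/6 × 100 = 75.0

75.0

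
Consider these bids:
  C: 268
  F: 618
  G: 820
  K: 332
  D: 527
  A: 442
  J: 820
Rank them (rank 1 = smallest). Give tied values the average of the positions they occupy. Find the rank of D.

Sorted (ascending): 268, 332, 442, 527, 618, 820, 820
The 2 values of 820 occupy positions 6–7 → average rank (6+7)/2 = 6.5.
D has value 527 → rank 4.

4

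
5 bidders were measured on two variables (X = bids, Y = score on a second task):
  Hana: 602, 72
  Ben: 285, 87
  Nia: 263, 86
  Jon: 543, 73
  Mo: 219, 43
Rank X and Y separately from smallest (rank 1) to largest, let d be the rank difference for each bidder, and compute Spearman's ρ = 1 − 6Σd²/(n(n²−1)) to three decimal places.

0.100

Ranks of variable 1: 5, 3, 2, 4, 1
Ranks of variable 2: 2, 5, 4, 3, 1
d = r₁ − r₂: 3, -2, -2, 1, 0
d²: 9, 4, 4, 1, 0; Σd² = 18
ρ = 1 − 6·18/(5·24) = 1 − 108/120 = 0.100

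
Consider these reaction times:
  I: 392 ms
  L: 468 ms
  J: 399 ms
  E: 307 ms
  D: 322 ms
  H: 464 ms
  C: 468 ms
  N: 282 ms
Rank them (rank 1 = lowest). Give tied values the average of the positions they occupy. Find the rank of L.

Sorted (ascending): 282, 307, 322, 392, 399, 464, 468, 468
The 2 values of 468 occupy positions 7–8 → average rank (7+8)/2 = 7.5.
L has value 468 ms → rank 7.5.

7.5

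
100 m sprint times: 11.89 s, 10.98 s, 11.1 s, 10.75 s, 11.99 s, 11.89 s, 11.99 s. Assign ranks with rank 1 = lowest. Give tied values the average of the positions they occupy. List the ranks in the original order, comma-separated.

4.5, 2, 3, 1, 6.5, 4.5, 6.5

Sorted (ascending): 10.75, 10.98, 11.1, 11.89, 11.89, 11.99, 11.99
The 2 values of 11.89 occupy positions 4–5 → average rank (4+5)/2 = 4.5.
The 2 values of 11.99 occupy positions 6–7 → average rank (6+7)/2 = 6.5.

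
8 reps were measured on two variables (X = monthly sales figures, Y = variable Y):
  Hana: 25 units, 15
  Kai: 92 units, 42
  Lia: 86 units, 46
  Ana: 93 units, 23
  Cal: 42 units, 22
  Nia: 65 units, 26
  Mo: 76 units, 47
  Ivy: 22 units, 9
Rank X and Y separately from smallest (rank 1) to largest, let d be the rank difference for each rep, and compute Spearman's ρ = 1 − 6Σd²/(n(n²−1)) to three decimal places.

0.667

Ranks of variable 1: 2, 7, 6, 8, 3, 4, 5, 1
Ranks of variable 2: 2, 6, 7, 4, 3, 5, 8, 1
d = r₁ − r₂: 0, 1, -1, 4, 0, -1, -3, 0
d²: 0, 1, 1, 16, 0, 1, 9, 0; Σd² = 28
ρ = 1 − 6·28/(8·63) = 1 − 168/504 = 0.667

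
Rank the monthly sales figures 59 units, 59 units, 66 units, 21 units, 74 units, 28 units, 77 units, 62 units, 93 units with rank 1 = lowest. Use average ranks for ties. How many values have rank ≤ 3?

2

Sorted (ascending): 21, 28, 59, 59, 62, 66, 74, 77, 93
The 2 values of 59 occupy positions 3–4 → average rank (3+4)/2 = 3.5.
Ranks ≤ 3: {1, 2} → 2 values.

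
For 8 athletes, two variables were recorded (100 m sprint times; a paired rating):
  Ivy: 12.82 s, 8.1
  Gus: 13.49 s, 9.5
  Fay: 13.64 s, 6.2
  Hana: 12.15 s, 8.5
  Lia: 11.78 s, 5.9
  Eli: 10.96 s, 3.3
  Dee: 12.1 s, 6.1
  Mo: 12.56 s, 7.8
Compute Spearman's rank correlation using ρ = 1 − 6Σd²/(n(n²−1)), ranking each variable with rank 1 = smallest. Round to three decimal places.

0.690

Ranks of variable 1: 6, 7, 8, 4, 2, 1, 3, 5
Ranks of variable 2: 6, 8, 4, 7, 2, 1, 3, 5
d = r₁ − r₂: 0, -1, 4, -3, 0, 0, 0, 0
d²: 0, 1, 16, 9, 0, 0, 0, 0; Σd² = 26
ρ = 1 − 6·26/(8·63) = 1 − 156/504 = 0.690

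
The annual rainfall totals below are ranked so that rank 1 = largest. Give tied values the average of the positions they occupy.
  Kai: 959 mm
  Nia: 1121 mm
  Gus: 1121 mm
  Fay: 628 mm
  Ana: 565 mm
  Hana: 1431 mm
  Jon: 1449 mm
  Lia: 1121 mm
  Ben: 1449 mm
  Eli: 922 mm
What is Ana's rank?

Sorted (descending): 1449, 1449, 1431, 1121, 1121, 1121, 959, 922, 628, 565
The 2 values of 1449 occupy positions 1–2 → average rank (1+2)/2 = 1.5.
The 3 values of 1121 occupy positions 4–6 → average rank 5.
Ana has value 565 mm → rank 10.

10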